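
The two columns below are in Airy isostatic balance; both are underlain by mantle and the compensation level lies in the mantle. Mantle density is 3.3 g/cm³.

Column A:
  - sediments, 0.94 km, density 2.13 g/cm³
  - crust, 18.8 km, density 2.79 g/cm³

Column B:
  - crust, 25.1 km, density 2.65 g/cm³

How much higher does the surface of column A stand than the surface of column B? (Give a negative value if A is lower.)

For any compensation level in the mantle, the mantle terms cancel and isostasy reduces to e = (Σt_A − Σt_B) − (Σ(ρt)_A − Σ(ρt)_B) / ρ_m.
Σt_A = 19.74 km; Σt_B = 25.1 km; Σ(ρt)_A = 54.4542; Σ(ρt)_B = 66.515 (in km·g/cm³).
e = (19.74 − 25.1) − (54.4542 − 66.515) / 3.3 = −1.71 km.

−1.71 km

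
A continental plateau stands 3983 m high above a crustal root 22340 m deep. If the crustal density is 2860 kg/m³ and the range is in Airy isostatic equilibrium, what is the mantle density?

3370 kg/m³

Airy balance: ρ_c h = (ρ_m − ρ_c) r → ρ_m = ρ_c (1 + h/r).
ρ_m = 2860 × (1 + 3983 m/22340 m) = 3370 kg/m³.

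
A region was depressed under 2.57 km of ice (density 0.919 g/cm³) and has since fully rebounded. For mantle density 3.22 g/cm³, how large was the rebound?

Removing the load lets mantle flow back in; uplift u satisfies ρ_ice t = ρ_m u.
u = t ρ_ice/ρ_m = 2.57 km × 0.919/3.22 = 0.733 km.

0.733 km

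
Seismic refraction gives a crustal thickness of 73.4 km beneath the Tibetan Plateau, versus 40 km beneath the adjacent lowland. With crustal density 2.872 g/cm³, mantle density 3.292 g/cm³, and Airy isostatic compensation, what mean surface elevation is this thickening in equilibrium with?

Excess crust Δ = 73.4 km − 40 km = 33.4 km, split between elevation h and root r with h + r = Δ.
Airy balance ρ_c h = (ρ_m − ρ_c) r gives r = h ρ_c/(ρ_m − ρ_c), so h (1 + ρ_c/(ρ_m − ρ_c)) = Δ, i.e. h = Δ (ρ_m − ρ_c)/ρ_m.
h = 33.4 km × 0.42/3.292 = 4.26 km.

4.26 km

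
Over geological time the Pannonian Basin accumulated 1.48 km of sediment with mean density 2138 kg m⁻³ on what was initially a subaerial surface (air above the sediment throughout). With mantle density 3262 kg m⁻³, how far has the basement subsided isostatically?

Subaerial load: s = t ρ_sed / ρ_m = 1.48 km × 2138/3262 = 0.97 km.

0.97 km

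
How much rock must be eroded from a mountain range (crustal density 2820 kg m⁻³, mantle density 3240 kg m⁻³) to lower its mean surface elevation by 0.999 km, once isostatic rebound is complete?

7.71 km

Net drop Δ = e − u = e − e ρ_c/ρ_m = e (ρ_m − ρ_c)/ρ_m.
e = Δ ρ_m/(ρ_m − ρ_c) = 0.999 km × 3240/420 = 7.71 km.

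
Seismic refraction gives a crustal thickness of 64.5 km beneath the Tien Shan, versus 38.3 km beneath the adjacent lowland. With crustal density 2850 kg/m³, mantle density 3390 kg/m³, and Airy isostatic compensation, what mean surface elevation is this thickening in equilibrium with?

4.17 km

Excess crust Δ = 64.5 km − 38.3 km = 26.2 km, split between elevation h and root r with h + r = Δ.
Airy balance ρ_c h = (ρ_m − ρ_c) r gives r = h ρ_c/(ρ_m − ρ_c), so h (1 + ρ_c/(ρ_m − ρ_c)) = Δ, i.e. h = Δ (ρ_m − ρ_c)/ρ_m.
h = 26.2 km × 540/3390 = 4.17 km.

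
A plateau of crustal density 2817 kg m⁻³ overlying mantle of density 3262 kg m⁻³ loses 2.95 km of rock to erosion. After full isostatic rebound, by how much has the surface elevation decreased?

0.402 km

Rebound u = e ρ_c/ρ_m = 2.95 km × 2817/3262 = 2.548 km.
Net surface drop = e − u = 2.95 km − 2.548 km = e (ρ_m − ρ_c)/ρ_m = 0.402 km.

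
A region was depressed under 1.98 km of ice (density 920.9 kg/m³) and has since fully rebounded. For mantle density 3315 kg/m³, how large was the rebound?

0.55 km

Removing the load lets mantle flow back in; uplift u satisfies ρ_ice t = ρ_m u.
u = t ρ_ice/ρ_m = 1.98 km × 920.9/3315 = 0.55 km.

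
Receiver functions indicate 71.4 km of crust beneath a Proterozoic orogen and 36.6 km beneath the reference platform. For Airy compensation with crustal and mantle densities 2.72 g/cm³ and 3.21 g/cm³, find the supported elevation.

5.31 km

Excess crust Δ = 71.4 km − 36.6 km = 34.8 km, split between elevation h and root r with h + r = Δ.
Airy balance ρ_c h = (ρ_m − ρ_c) r gives r = h ρ_c/(ρ_m − ρ_c), so h (1 + ρ_c/(ρ_m − ρ_c)) = Δ, i.e. h = Δ (ρ_m − ρ_c)/ρ_m.
h = 34.8 km × 0.49/3.21 = 5.31 km.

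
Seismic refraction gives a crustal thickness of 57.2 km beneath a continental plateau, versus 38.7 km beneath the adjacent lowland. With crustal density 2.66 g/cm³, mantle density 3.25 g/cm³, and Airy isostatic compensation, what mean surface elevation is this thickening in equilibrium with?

Excess crust Δ = 57.2 km − 38.7 km = 18.5 km, split between elevation h and root r with h + r = Δ.
Airy balance ρ_c h = (ρ_m − ρ_c) r gives r = h ρ_c/(ρ_m − ρ_c), so h (1 + ρ_c/(ρ_m − ρ_c)) = Δ, i.e. h = Δ (ρ_m − ρ_c)/ρ_m.
h = 18.5 km × 0.59/3.25 = 3.36 km.

3.36 km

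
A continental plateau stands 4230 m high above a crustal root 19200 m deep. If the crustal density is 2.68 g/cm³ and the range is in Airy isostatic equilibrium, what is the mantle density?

Airy balance: ρ_c h = (ρ_m − ρ_c) r → ρ_m = ρ_c (1 + h/r).
ρ_m = 2.68 × (1 + 4230 m/19200 m) = 3.27 g/cm³.

3.27 g/cm³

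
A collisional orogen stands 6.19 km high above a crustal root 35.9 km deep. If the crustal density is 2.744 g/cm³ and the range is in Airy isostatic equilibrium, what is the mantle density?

Airy balance: ρ_c h = (ρ_m − ρ_c) r → ρ_m = ρ_c (1 + h/r).
ρ_m = 2.744 × (1 + 6.19 km/35.9 km) = 3.22 g/cm³.

3.22 g/cm³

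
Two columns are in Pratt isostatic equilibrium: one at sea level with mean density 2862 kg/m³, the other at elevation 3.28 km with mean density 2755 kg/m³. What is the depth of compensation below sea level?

84.5 km

ρ_ref D = ρ (D + h) → D (ρ_ref − ρ) = ρ h.
D = ρ h/(ρ_ref − ρ) = 2755 × 3.28 km/(2862 − 2755) = 84.5 km.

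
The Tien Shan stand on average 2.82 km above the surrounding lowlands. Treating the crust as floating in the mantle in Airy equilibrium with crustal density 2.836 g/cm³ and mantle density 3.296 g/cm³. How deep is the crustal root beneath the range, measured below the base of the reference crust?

17.4 km

By Archimedes' principle applied to the lithosphere: the weight of the topography is balanced by the buoyancy of the root, ρ_c h = (ρ_m − ρ_c) r.
r = h · ρ_c / (ρ_m − ρ_c) = 2.82 km × 2.836 / (3.296 − 2.836) = 17.4 km.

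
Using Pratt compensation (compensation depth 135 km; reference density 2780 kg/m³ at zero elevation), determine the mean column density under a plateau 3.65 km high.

Pratt balance: ρ_ref D = ρ (D + h).
ρ = ρ_ref D/(D + h) = 2780 × 135 km/(135 km + 3.65 km) = 2710 kg/m³.

2710 kg/m³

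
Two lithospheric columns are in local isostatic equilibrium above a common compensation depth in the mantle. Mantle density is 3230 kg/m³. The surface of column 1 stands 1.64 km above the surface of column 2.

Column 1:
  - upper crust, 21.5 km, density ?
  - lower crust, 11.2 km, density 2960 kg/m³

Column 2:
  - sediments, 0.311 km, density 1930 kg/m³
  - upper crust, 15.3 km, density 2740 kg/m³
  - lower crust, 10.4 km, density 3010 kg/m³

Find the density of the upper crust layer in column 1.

Take the compensation level at the base of the deeper column (depth z_c below the surface of column 1) and equate Σ ρ_i t_i down to z_c; mantle fills any gap and the z_c terms cancel.
Column 1: 21.5×ρ + 11.2×2960 + (z_c − 32.7)×3230
Column 2: 1.64×0 + 0.311×1930 + 15.3×2740 + 10.4×3010 + (z_c − 1.64 − 26.011)×3230
The z_c×3230 term appears on both sides and cancels. Collect the known terms of each column as K = Σ(ρt)_known − 3230 × (depth of known layers): K_1 = 33152 − 3230×32.7 = −72469; K_2 = 73826.23 − 3230×(1.64 + 26.011) = −15486.5.
Balance: K_1 + 21.5×ρ = K_2, so ρ = (K_2 − K_1)/21.5 = 56982.5/21.5 = 2650 kg/m³.

2650 kg/m³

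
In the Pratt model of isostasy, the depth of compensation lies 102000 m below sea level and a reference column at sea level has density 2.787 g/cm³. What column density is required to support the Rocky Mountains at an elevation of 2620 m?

2.72 g/cm³

Pratt balance: ρ_ref D = ρ (D + h).
ρ = ρ_ref D/(D + h) = 2.787 × 102000 m/(102000 m + 2620 m) = 2.72 g/cm³.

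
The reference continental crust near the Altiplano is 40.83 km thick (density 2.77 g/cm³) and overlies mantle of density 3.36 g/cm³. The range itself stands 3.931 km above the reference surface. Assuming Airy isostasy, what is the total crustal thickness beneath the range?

Root depth r = h ρ_c / (ρ_m − ρ_c) = 3.931 km × 2.77 / 0.59 = 18.46 km.
Total thickness = T + h + r = 40.83 km + 3.931 km + 18.46 km = 63.2 km.

63.2 km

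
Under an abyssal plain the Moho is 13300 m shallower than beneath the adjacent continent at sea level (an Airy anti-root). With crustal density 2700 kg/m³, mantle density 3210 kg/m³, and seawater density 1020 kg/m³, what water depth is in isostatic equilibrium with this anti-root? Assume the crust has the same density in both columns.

4040 m

Replacing a thickness d of crust by seawater at the top must be balanced by replacing crust with mantle at the base: d (ρ_c − ρ_w) = a (ρ_m − ρ_c).
d = a (ρ_m − ρ_c)/(ρ_c − ρ_w) = 13300 m × 510/1680 = 4040 m.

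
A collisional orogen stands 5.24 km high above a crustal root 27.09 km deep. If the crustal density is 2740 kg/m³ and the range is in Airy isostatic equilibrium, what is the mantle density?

3270 kg/m³

Airy balance: ρ_c h = (ρ_m − ρ_c) r → ρ_m = ρ_c (1 + h/r).
ρ_m = 2740 × (1 + 5.24 km/27.09 km) = 3270 kg/m³.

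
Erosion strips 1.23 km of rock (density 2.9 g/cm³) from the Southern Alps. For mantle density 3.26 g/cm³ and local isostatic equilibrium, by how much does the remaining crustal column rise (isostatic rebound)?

Unloading: uplift u = e ρ_c/ρ_m = 1.23 km × 2.9/3.26 = 1.09 km.

1.09 km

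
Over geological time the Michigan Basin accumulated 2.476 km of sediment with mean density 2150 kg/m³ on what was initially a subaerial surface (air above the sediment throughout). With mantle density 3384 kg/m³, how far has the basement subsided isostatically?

Subaerial load: s = t ρ_sed / ρ_m = 2.476 km × 2150/3384 = 1.57 km.

1.57 km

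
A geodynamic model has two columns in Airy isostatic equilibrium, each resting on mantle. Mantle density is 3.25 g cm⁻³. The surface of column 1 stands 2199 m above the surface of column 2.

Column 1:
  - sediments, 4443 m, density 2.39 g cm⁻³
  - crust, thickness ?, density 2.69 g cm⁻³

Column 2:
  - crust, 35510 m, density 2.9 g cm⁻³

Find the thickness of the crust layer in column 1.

28100 m

Take the compensation level at the base of the deeper column (depth z_c below the surface of column 1) and equate Σ ρ_i t_i down to z_c; mantle fills any gap and the z_c terms cancel.
Column 1: 4443×2.39 + x×2.69 + (z_c − 4443 − x)×3.25
Column 2: 2199×0 + 35510×2.9 + (z_c − 2199 − 35510)×3.25
The z_c×3.25 term appears on both sides and cancels. Collect the known terms of each column as K = Σ(ρt)_known − 3.25 × (depth of known layers): K_1 = 10618.77 − 3.25×4443 = −3820.98; K_2 = 102979 − 3.25×(2199 + 35510) = −19575.25.
Balance: K_1 − x×(3.25 − 2.69) = K_2, so x = (K_1 − K_2)/(3.25 − 2.69) = 15754.3/0.56 = 28100 m.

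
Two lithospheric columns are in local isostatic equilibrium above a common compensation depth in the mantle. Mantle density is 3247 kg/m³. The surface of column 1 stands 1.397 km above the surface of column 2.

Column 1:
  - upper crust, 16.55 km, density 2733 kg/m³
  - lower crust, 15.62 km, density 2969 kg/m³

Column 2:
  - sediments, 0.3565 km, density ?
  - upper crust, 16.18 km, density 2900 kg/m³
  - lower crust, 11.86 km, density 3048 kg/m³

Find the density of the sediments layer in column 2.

Take the compensation level at the base of the deeper column (depth z_c below the surface of column 1) and equate Σ ρ_i t_i down to z_c; mantle fills any gap and the z_c terms cancel.
Column 1: 16.55×2733 + 15.62×2969 + (z_c − 32.17)×3247
Column 2: 1.397×0 + 0.3565×ρ + 16.18×2900 + 11.86×3048 + (z_c − 1.397 − 28.3965)×3247
The z_c×3247 term appears on both sides and cancels. Collect the known terms of each column as K = Σ(ρt)_known − 3247 × (depth of known layers): K_1 = 91606.93 − 3247×32.17 = −12849.06; K_2 = 83071.28 − 3247×(1.397 + 28.3965) = −13668.2145.
Balance: K_1 = K_2 + 0.3565×ρ, so ρ = (K_1 − K_2)/0.3565 = 819.154/0.3565 = 2300 kg/m³.

2300 kg/m³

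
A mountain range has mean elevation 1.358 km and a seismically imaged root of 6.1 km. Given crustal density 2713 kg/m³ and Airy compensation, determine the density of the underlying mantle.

3320 kg/m³

Airy balance: ρ_c h = (ρ_m − ρ_c) r → ρ_m = ρ_c (1 + h/r).
ρ_m = 2713 × (1 + 1.358 km/6.1 km) = 3320 kg/m³.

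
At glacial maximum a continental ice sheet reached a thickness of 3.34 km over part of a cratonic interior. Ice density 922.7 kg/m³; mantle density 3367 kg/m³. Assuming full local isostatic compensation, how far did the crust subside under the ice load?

0.915 km

In Airy isostatic equilibrium: the ice load ρ_ice t is balanced by mantle displaced below, ρ_m s.
s = t ρ_ice / ρ_m = 3.34 km × 922.7/3367 = 0.915 km.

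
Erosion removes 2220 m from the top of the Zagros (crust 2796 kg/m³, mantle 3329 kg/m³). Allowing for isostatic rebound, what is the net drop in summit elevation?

Rebound u = e ρ_c/ρ_m = 2220 m × 2796/3329 = 1865 m.
Net surface drop = e − u = 2220 m − 1865 m = e (ρ_m − ρ_c)/ρ_m = 355 m.

355 m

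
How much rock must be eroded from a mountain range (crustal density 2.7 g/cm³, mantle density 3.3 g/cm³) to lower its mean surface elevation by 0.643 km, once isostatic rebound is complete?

Net drop Δ = e − u = e − e ρ_c/ρ_m = e (ρ_m − ρ_c)/ρ_m.
e = Δ ρ_m/(ρ_m − ρ_c) = 0.643 km × 3.3/0.6 = 3.54 km.

3.54 km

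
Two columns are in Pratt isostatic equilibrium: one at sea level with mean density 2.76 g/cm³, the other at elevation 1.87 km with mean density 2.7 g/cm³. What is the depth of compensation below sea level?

ρ_ref D = ρ (D + h) → D (ρ_ref − ρ) = ρ h.
D = ρ h/(ρ_ref − ρ) = 2.7 × 1.87 km/(2.76 − 2.7) = 84.2 km.

84.2 km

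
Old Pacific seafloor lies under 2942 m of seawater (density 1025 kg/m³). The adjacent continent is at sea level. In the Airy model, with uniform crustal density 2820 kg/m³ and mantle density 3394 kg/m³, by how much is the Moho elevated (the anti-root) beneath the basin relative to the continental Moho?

9200 m

By Archimedes' principle applied to the lithosphere: replacing crust with seawater at the top is compensated by replacing crust with mantle at the base: d (ρ_c − ρ_w) = a (ρ_m − ρ_c).
a = d (ρ_c − ρ_w)/(ρ_m − ρ_c) = 2942 m × 1795/574 = 9200 m.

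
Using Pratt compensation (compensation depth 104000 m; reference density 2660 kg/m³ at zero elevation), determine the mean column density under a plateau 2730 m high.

Pratt balance: ρ_ref D = ρ (D + h).
ρ = ρ_ref D/(D + h) = 2660 × 104000 m/(104000 m + 2730 m) = 2590 kg/m³.

2590 kg/m³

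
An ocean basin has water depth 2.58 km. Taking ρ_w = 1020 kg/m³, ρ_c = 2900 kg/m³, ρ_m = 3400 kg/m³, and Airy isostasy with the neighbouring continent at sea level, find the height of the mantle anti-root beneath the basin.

9.7 km

For local isostatic compensation: replacing crust with seawater at the top is compensated by replacing crust with mantle at the base: d (ρ_c − ρ_w) = a (ρ_m − ρ_c).
a = d (ρ_c − ρ_w)/(ρ_m − ρ_c) = 2.58 km × 1880/500 = 9.7 km.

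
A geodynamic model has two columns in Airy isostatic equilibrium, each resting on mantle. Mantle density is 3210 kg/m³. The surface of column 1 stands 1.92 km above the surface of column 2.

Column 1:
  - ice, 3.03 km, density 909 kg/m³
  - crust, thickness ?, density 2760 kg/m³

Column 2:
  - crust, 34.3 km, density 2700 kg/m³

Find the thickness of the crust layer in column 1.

37.1 km

Take the compensation level at the base of the deeper column (depth z_c below the surface of column 1) and equate Σ ρ_i t_i down to z_c; mantle fills any gap and the z_c terms cancel.
Column 1: 3.03×909 + x×2760 + (z_c − 3.03 − x)×3210
Column 2: 1.92×0 + 34.3×2700 + (z_c − 1.92 − 34.3)×3210
The z_c×3210 term appears on both sides and cancels. Collect the known terms of each column as K = Σ(ρt)_known − 3210 × (depth of known layers): K_1 = 2754.27 − 3210×3.03 = −6972.03; K_2 = 92610 − 3210×(1.92 + 34.3) = −23656.2.
Balance: K_1 − x×(3210 − 2760) = K_2, so x = (K_1 − K_2)/(3210 − 2760) = 16684.2/450 = 37.1 km.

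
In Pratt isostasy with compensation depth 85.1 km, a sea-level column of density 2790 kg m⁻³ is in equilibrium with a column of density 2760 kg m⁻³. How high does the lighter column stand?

ρ_ref D = ρ (D + h) → h = D (ρ_ref − ρ)/ρ.
h = 85.1 km × (2790 − 2760)/2760 = 0.925 km.

0.925 km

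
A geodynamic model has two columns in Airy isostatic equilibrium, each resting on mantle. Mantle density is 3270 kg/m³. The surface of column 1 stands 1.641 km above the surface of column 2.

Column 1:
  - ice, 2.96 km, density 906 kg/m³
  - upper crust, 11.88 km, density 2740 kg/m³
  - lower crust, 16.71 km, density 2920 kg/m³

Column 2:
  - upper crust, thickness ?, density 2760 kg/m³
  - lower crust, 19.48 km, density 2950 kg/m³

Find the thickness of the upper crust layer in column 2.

Take the compensation level at the base of the deeper column (depth z_c below the surface of column 1) and equate Σ ρ_i t_i down to z_c; mantle fills any gap and the z_c terms cancel.
Column 1: 2.96×906 + 11.88×2740 + 16.71×2920 + (z_c − 31.55)×3270
Column 2: 1.641×0 + x×2760 + 19.48×2950 + (z_c − 1.641 − 19.48 − x)×3270
The z_c×3270 term appears on both sides and cancels. Collect the known terms of each column as K = Σ(ρt)_known − 3270 × (depth of known layers): K_1 = 84026.16 − 3270×31.55 = −19142.34; K_2 = 57466 − 3270×(1.641 + 19.48) = −11599.67.
Balance: K_1 = K_2 − x×(3270 − 2760), so x = (K_2 − K_1)/(3270 − 2760) = 7542.67/510 = 14.8 km.

14.8 km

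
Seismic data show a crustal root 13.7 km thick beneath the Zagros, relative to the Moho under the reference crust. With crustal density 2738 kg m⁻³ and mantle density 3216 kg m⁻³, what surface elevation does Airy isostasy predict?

2.39 km

By Archimedes' principle applied to the lithosphere: ρ_c h = (ρ_m − ρ_c) r.
h = r (ρ_m − ρ_c) / ρ_c = 13.7 km × (3216 − 2738) / 2738 = 2.39 km.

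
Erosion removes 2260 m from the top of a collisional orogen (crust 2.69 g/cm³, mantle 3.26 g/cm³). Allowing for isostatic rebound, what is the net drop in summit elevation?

Rebound u = e ρ_c/ρ_m = 2260 m × 2.69/3.26 = 1865 m.
Net surface drop = e − u = 2260 m − 1865 m = e (ρ_m − ρ_c)/ρ_m = 395 m.

395 m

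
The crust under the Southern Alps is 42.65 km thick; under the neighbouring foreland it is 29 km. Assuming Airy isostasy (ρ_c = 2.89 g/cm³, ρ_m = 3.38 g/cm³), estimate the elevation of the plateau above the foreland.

Excess crust Δ = 42.65 km − 29 km = 13.65 km, split between elevation h and root r with h + r = Δ.
Airy balance ρ_c h = (ρ_m − ρ_c) r gives r = h ρ_c/(ρ_m − ρ_c), so h (1 + ρ_c/(ρ_m − ρ_c)) = Δ, i.e. h = Δ (ρ_m − ρ_c)/ρ_m.
h = 13.65 km × 0.49/3.38 = 1.98 km.

1.98 km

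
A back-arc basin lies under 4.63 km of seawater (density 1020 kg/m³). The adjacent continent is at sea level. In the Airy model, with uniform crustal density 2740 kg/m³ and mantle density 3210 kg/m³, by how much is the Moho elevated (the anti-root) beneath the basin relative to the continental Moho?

Isostatic balance requires: replacing crust with seawater at the top is compensated by replacing crust with mantle at the base: d (ρ_c − ρ_w) = a (ρ_m − ρ_c).
a = d (ρ_c − ρ_w)/(ρ_m − ρ_c) = 4.63 km × 1720/470 = 16.9 km.

16.9 km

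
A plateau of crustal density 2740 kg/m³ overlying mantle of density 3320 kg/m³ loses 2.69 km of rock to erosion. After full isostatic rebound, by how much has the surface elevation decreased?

0.47 km

Rebound u = e ρ_c/ρ_m = 2.69 km × 2740/3320 = 2.22 km.
Net surface drop = e − u = 2.69 km − 2.22 km = e (ρ_m − ρ_c)/ρ_m = 0.47 km.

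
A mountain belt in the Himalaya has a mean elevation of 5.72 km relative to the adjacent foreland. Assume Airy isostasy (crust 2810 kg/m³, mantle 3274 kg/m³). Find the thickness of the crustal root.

Balancing pressure at the compensation depth: the weight of the topography is balanced by the buoyancy of the root, ρ_c h = (ρ_m − ρ_c) r.
r = h · ρ_c / (ρ_m − ρ_c) = 5.72 km × 2810 / (3274 − 2810) = 34.6 km.

34.6 km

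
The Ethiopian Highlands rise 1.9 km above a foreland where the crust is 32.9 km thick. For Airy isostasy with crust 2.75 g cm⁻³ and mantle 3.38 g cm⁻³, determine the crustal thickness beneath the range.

Root depth r = h ρ_c / (ρ_m − ρ_c) = 1.9 km × 2.75 / 0.63 = 8.294 km.
Total thickness = T + h + r = 32.9 km + 1.9 km + 8.294 km = 43.1 km.

43.1 km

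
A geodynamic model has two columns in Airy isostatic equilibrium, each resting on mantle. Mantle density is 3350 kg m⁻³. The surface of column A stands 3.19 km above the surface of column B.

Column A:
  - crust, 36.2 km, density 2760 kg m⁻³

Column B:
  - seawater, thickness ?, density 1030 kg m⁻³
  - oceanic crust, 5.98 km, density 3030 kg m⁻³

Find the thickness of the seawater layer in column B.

3.77 km

Take the compensation level at the base of the deeper column (depth z_c below the surface of column A) and equate Σ ρ_i t_i down to z_c; mantle fills any gap and the z_c terms cancel.
Column A: 36.2×2760 + (z_c − 36.2)×3350
Column B: 3.19×0 + x×1030 + 5.98×3030 + (z_c − 3.19 − 5.98 − x)×3350
The z_c×3350 term appears on both sides and cancels. Collect the known terms of each column as K = Σ(ρt)_known − 3350 × (depth of known layers): K_A = 99912 − 3350×36.2 = −21358; K_B = 18119.4 − 3350×(3.19 + 5.98) = −12600.1.
Balance: K_A = K_B − x×(3350 − 1030), so x = (K_B − K_A)/(3350 − 1030) = 8757.9/2320 = 3.77 km.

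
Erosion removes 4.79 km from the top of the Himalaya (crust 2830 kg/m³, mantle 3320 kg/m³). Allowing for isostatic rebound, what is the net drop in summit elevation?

Rebound u = e ρ_c/ρ_m = 4.79 km × 2830/3320 = 4.083 km.
Net surface drop = e − u = 4.79 km − 4.083 km = e (ρ_m − ρ_c)/ρ_m = 0.707 km.

0.707 km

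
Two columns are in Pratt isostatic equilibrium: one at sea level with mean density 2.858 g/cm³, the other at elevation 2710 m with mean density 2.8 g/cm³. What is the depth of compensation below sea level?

131000 m

ρ_ref D = ρ (D + h) → D (ρ_ref − ρ) = ρ h.
D = ρ h/(ρ_ref − ρ) = 2.8 × 2710 m/(2.858 − 2.8) = 131000 m.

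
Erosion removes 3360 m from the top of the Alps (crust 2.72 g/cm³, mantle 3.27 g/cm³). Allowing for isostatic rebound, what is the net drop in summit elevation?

565 m

Rebound u = e ρ_c/ρ_m = 3360 m × 2.72/3.27 = 2795 m.
Net surface drop = e − u = 3360 m − 2795 m = e (ρ_m − ρ_c)/ρ_m = 565 m.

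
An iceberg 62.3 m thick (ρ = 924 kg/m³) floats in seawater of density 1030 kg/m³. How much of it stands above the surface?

6.41 m

Floating equilibrium: submerged depth d = t ρ_obj/ρ_fluid = 62.3 m × 924/1030 = 55.89 m.
Freeboard = t − d = 62.3 m − 55.89 m = 6.41 m.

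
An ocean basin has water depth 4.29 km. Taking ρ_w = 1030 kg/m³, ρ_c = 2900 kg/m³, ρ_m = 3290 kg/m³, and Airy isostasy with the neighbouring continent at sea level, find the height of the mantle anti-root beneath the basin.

Isostatic balance requires: replacing crust with seawater at the top is compensated by replacing crust with mantle at the base: d (ρ_c − ρ_w) = a (ρ_m − ρ_c).
a = d (ρ_c − ρ_w)/(ρ_m − ρ_c) = 4.29 km × 1870/390 = 20.6 km.

20.6 km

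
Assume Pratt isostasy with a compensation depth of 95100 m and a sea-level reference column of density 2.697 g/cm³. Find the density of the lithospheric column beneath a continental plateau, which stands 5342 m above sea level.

2.55 g/cm³

Pratt balance: ρ_ref D = ρ (D + h).
ρ = ρ_ref D/(D + h) = 2.697 × 95100 m/(95100 m + 5342 m) = 2.55 g/cm³.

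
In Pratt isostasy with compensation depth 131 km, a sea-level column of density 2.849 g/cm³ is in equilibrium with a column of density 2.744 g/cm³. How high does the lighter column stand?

5.01 km

ρ_ref D = ρ (D + h) → h = D (ρ_ref − ρ)/ρ.
h = 131 km × (2.849 − 2.744)/2.744 = 5.01 km.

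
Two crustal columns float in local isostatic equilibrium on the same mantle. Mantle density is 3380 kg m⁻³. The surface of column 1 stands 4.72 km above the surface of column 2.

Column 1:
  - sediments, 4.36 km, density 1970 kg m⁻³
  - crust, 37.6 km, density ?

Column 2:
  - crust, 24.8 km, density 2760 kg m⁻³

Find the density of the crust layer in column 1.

Take the compensation level at the base of the deeper column (depth z_c below the surface of column 1) and equate Σ ρ_i t_i down to z_c; mantle fills any gap and the z_c terms cancel.
Column 1: 4.36×1970 + 37.6×ρ + (z_c − 41.96)×3380
Column 2: 4.72×0 + 24.8×2760 + (z_c − 4.72 − 24.8)×3380
The z_c×3380 term appears on both sides and cancels. Collect the known terms of each column as K = Σ(ρt)_known − 3380 × (depth of known layers): K_1 = 8589.2 − 3380×41.96 = −133235.6; K_2 = 68448 − 3380×(4.72 + 24.8) = −31329.6.
Balance: K_1 + 37.6×ρ = K_2, so ρ = (K_2 − K_1)/37.6 = 101906/37.6 = 2710 kg m⁻³.

2710 kg m⁻³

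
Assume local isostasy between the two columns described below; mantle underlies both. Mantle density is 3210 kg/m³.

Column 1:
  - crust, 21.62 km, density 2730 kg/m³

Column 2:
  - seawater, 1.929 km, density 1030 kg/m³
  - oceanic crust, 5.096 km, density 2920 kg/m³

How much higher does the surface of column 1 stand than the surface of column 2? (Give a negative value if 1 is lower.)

1.46 km

For any compensation level in the mantle, the mantle terms cancel and isostasy reduces to e = (Σt_1 − Σt_2) − (Σ(ρt)_1 − Σ(ρt)_2) / ρ_m.
Σt_1 = 21.62 km; Σt_2 = 7.025 km; Σ(ρt)_1 = 59022.6; Σ(ρt)_2 = 16867.19 (in km·kg/m³).
e = (21.62 − 7.025) − (59022.6 − 16867.19) / 3210 = 1.46 km.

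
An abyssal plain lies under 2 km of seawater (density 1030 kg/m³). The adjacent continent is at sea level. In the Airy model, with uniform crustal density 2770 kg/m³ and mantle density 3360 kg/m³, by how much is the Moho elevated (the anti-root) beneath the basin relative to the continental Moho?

5.9 km

Isostatic balance requires: replacing crust with seawater at the top is compensated by replacing crust with mantle at the base: d (ρ_c − ρ_w) = a (ρ_m − ρ_c).
a = d (ρ_c − ρ_w)/(ρ_m − ρ_c) = 2 km × 1740/590 = 5.9 km.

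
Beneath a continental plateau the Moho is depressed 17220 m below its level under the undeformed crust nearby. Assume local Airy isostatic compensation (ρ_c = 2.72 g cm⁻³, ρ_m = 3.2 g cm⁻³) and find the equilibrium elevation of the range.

Isostatic balance requires: ρ_c h = (ρ_m − ρ_c) r.
h = r (ρ_m − ρ_c) / ρ_c = 17220 m × (3.2 − 2.72) / 2.72 = 3040 m.

3040 m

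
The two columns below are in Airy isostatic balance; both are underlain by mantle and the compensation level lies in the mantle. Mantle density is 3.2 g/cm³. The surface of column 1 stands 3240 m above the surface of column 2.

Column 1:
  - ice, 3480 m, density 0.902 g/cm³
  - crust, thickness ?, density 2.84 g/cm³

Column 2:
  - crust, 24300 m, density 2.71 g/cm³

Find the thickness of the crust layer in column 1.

39700 m

Take the compensation level at the base of the deeper column (depth z_c below the surface of column 1) and equate Σ ρ_i t_i down to z_c; mantle fills any gap and the z_c terms cancel.
Column 1: 3480×0.902 + x×2.84 + (z_c − 3480 − x)×3.2
Column 2: 3240×0 + 24300×2.71 + (z_c − 3240 − 24300)×3.2
The z_c×3.2 term appears on both sides and cancels. Collect the known terms of each column as K = Σ(ρt)_known − 3.2 × (depth of known layers): K_1 = 3138.96 − 3.2×3480 = −7997.04; K_2 = 65853 − 3.2×(3240 + 24300) = −22275.
Balance: K_1 − x×(3.2 − 2.84) = K_2, so x = (K_1 − K_2)/(3.2 − 2.84) = 14278/0.36 = 39700 m.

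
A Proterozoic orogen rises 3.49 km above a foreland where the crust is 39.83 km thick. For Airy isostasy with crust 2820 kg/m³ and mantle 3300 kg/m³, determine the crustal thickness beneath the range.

63.8 km

Root depth r = h ρ_c / (ρ_m − ρ_c) = 3.49 km × 2820 / 480 = 20.5 km.
Total thickness = T + h + r = 39.83 km + 3.49 km + 20.5 km = 63.8 km.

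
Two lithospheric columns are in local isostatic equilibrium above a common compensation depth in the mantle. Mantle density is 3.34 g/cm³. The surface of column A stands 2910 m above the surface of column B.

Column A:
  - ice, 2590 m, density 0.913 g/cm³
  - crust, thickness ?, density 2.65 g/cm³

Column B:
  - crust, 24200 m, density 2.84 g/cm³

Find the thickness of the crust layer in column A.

22500 m

Take the compensation level at the base of the deeper column (depth z_c below the surface of column A) and equate Σ ρ_i t_i down to z_c; mantle fills any gap and the z_c terms cancel.
Column A: 2590×0.913 + x×2.65 + (z_c − 2590 − x)×3.34
Column B: 2910×0 + 24200×2.84 + (z_c − 2910 − 24200)×3.34
The z_c×3.34 term appears on both sides and cancels. Collect the known terms of each column as K = Σ(ρt)_known − 3.34 × (depth of known layers): K_A = 2364.67 − 3.34×2590 = −6285.93; K_B = 68728 − 3.34×(2910 + 24200) = −21819.4.
Balance: K_A − x×(3.34 − 2.65) = K_B, so x = (K_A − K_B)/(3.34 − 2.65) = 15533.5/0.69 = 22500 m.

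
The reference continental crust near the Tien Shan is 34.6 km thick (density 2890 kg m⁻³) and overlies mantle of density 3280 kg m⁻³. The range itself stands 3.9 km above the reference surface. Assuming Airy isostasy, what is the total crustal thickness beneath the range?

67.4 km

Root depth r = h ρ_c / (ρ_m − ρ_c) = 3.9 km × 2890 / 390 = 28.9 km.
Total thickness = T + h + r = 34.6 km + 3.9 km + 28.9 km = 67.4 km.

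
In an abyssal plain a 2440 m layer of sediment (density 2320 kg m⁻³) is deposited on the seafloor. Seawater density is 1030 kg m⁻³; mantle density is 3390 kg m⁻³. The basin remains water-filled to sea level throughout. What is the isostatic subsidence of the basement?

Submarine loading: the sediment displaces seawater, and the subsidence is in turn flooded, so s (ρ_m − ρ_w) = t (ρ_sed − ρ_w).
s = 2440 m × (2320 − 1030) / (3390 − 1030) = 1330 m.

1330 m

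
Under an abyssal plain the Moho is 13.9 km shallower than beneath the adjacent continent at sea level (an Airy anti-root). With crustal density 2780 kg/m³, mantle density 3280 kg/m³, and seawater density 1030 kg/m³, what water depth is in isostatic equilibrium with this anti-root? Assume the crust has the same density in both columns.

3.97 km

Replacing a thickness d of crust by seawater at the top must be balanced by replacing crust with mantle at the base: d (ρ_c − ρ_w) = a (ρ_m − ρ_c).
d = a (ρ_m − ρ_c)/(ρ_c − ρ_w) = 13.9 km × 500/1750 = 3.97 km.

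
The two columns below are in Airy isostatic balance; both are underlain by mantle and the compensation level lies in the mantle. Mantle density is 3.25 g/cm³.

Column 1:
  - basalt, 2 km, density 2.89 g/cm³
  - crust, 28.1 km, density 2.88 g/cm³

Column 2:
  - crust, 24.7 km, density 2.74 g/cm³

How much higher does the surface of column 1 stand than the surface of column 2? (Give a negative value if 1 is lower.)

For any compensation level in the mantle, the mantle terms cancel and isostasy reduces to e = (Σt_1 − Σt_2) − (Σ(ρt)_1 − Σ(ρt)_2) / ρ_m.
Σt_1 = 30.1 km; Σt_2 = 24.7 km; Σ(ρt)_1 = 86.708; Σ(ρt)_2 = 67.678 (in km·g/cm³).
e = (30.1 − 24.7) − (86.708 − 67.678) / 3.25 = −0.455 km.

−0.455 km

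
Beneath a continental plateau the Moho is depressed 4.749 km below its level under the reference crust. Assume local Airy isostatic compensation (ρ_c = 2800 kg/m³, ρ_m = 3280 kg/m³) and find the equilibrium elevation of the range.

0.814 km

Balancing pressure at the compensation depth: ρ_c h = (ρ_m − ρ_c) r.
h = r (ρ_m − ρ_c) / ρ_c = 4.749 km × (3280 − 2800) / 2800 = 0.814 km.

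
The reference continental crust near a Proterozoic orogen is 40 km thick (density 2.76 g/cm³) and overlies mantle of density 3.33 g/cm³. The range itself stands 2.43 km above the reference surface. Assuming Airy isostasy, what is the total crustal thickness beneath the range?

54.2 km

Root depth r = h ρ_c / (ρ_m − ρ_c) = 2.43 km × 2.76 / 0.57 = 11.77 km.
Total thickness = T + h + r = 40 km + 2.43 km + 11.77 km = 54.2 km.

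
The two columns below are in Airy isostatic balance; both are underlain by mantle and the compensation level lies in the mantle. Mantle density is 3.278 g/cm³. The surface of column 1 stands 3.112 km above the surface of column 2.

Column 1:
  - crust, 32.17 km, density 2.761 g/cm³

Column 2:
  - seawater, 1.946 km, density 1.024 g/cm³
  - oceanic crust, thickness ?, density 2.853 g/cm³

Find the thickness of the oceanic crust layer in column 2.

4.81 km

Take the compensation level at the base of the deeper column (depth z_c below the surface of column 1) and equate Σ ρ_i t_i down to z_c; mantle fills any gap and the z_c terms cancel.
Column 1: 32.17×2.761 + (z_c − 32.17)×3.278
Column 2: 3.112×0 + 1.946×1.024 + x×2.853 + (z_c − 3.112 − 1.946 − x)×3.278
The z_c×3.278 term appears on both sides and cancels. Collect the known terms of each column as K = Σ(ρt)_known − 3.278 × (depth of known layers): K_1 = 88.82137 − 3.278×32.17 = −16.63189; K_2 = 1.992704 − 3.278×(3.112 + 1.946) = −14.58742.
Balance: K_1 = K_2 − x×(3.278 − 2.853), so x = (K_2 − K_1)/(3.278 − 2.853) = 2.04447/0.425 = 4.81 km.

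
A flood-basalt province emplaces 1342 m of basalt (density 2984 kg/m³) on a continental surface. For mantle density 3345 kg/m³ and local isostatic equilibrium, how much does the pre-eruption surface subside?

Subaerial loading: s = t ρ_load / ρ_m.
s = 1342 m × 2984/3345 = 1200 m.

1200 m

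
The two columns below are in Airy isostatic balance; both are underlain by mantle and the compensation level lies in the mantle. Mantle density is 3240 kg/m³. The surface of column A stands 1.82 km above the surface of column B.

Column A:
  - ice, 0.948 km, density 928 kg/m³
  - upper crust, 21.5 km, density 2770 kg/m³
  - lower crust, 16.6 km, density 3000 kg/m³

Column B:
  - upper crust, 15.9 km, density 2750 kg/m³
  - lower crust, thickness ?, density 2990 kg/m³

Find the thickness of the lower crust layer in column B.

Take the compensation level at the base of the deeper column (depth z_c below the surface of column A) and equate Σ ρ_i t_i down to z_c; mantle fills any gap and the z_c terms cancel.
Column A: 0.948×928 + 21.5×2770 + 16.6×3000 + (z_c − 39.048)×3240
Column B: 1.82×0 + 15.9×2750 + x×2990 + (z_c − 1.82 − 15.9 − x)×3240
The z_c×3240 term appears on both sides and cancels. Collect the known terms of each column as K = Σ(ρt)_known − 3240 × (depth of known layers): K_A = 110234.744 − 3240×39.048 = −16280.776; K_B = 43725 − 3240×(1.82 + 15.9) = −13687.8.
Balance: K_A = K_B − x×(3240 − 2990), so x = (K_B − K_A)/(3240 − 2990) = 2592.98/250 = 10.4 km.

10.4 km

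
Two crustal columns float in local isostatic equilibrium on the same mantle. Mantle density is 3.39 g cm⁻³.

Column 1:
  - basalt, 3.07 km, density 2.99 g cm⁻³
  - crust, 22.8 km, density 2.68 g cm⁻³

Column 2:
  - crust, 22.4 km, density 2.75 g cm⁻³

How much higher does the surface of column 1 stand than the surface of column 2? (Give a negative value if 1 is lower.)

0.909 km

For any compensation level in the mantle, the mantle terms cancel and isostasy reduces to e = (Σt_1 − Σt_2) − (Σ(ρt)_1 − Σ(ρt)_2) / ρ_m.
Σt_1 = 25.87 km; Σt_2 = 22.4 km; Σ(ρt)_1 = 70.2833; Σ(ρt)_2 = 61.6 (in km·g cm⁻³).
e = (25.87 − 22.4) − (70.2833 − 61.6) / 3.39 = 0.909 km.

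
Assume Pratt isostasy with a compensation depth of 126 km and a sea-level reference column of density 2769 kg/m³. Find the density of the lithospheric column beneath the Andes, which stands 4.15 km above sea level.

Pratt balance: ρ_ref D = ρ (D + h).
ρ = ρ_ref D/(D + h) = 2769 × 126 km/(126 km + 4.15 km) = 2680 kg/m³.

2680 kg/m³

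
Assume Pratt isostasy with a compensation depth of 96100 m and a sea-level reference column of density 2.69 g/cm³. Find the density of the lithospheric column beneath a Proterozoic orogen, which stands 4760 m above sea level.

2.56 g/cm³

Pratt balance: ρ_ref D = ρ (D + h).
ρ = ρ_ref D/(D + h) = 2.69 × 96100 m/(96100 m + 4760 m) = 2.56 g/cm³.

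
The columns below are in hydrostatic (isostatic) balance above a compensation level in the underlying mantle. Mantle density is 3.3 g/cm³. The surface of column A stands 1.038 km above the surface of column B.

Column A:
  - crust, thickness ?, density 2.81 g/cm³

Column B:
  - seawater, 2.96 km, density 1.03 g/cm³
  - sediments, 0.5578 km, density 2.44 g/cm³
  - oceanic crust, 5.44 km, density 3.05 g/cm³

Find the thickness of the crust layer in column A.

24.5 km

Take the compensation level at the base of the deeper column (depth z_c below the surface of column A) and equate Σ ρ_i t_i down to z_c; mantle fills any gap and the z_c terms cancel.
Column A: x×2.81 + (z_c − 0 − x)×3.3
Column B: 1.038×0 + 2.96×1.03 + 0.5578×2.44 + 5.44×3.05 + (z_c − 1.038 − 8.9578)×3.3
The z_c×3.3 term appears on both sides and cancels. Collect the known terms of each column as K = Σ(ρt)_known − 3.3 × (depth of known layers): K_A = 0 − 3.3×0 = 0; K_B = 21.001832 − 3.3×(1.038 + 8.9578) = −11.984308.
Balance: K_A − x×(3.3 − 2.81) = K_B, so x = (K_A − K_B)/(3.3 − 2.81) = 11.9843/0.49 = 24.5 km.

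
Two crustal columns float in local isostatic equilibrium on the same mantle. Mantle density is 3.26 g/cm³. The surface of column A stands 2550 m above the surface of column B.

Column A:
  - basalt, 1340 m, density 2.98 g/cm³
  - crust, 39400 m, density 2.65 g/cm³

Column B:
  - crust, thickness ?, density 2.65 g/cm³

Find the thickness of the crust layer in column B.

Take the compensation level at the base of the deeper column (depth z_c below the surface of column A) and equate Σ ρ_i t_i down to z_c; mantle fills any gap and the z_c terms cancel.
Column A: 1340×2.98 + 39400×2.65 + (z_c − 40740)×3.26
Column B: 2550×0 + x×2.65 + (z_c − 2550 − 0 − x)×3.26
The z_c×3.26 term appears on both sides and cancels. Collect the known terms of each column as K = Σ(ρt)_known − 3.26 × (depth of known layers): K_A = 108403.2 − 3.26×40740 = −24409.2; K_B = 0 − 3.26×(2550 + 0) = −8313.
Balance: K_A = K_B − x×(3.26 − 2.65), so x = (K_B − K_A)/(3.26 − 2.65) = 16096.2/0.61 = 26400 m.

26400 m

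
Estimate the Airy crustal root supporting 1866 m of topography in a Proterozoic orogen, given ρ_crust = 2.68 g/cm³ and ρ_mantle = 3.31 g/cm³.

7940 m

In Airy isostatic equilibrium: the weight of the topography is balanced by the buoyancy of the root, ρ_c h = (ρ_m − ρ_c) r.
r = h · ρ_c / (ρ_m − ρ_c) = 1866 m × 2.68 / (3.31 − 2.68) = 7940 m.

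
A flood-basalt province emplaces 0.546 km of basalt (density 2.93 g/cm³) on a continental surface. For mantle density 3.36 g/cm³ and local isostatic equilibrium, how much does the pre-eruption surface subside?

Subaerial loading: s = t ρ_load / ρ_m.
s = 0.546 km × 2.93/3.36 = 0.476 km.

0.476 km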